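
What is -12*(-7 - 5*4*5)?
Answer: 1284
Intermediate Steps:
-12*(-7 - 5*4*5) = -12*(-7 - 20*5) = -12*(-7 - 100) = -12*(-107) = 1284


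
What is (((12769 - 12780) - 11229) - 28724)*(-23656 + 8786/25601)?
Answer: 24202536895080/25601 ≈ 9.4537e+8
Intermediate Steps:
(((12769 - 12780) - 11229) - 28724)*(-23656 + 8786/25601) = ((-11 - 11229) - 28724)*(-23656 + 8786*(1/25601)) = (-11240 - 28724)*(-23656 + 8786/25601) = -39964*(-605608470/25601) = 24202536895080/25601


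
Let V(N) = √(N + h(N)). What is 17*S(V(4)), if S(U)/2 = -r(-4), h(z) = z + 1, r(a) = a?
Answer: 136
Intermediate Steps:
h(z) = 1 + z
V(N) = √(1 + 2*N) (V(N) = √(N + (1 + N)) = √(1 + 2*N))
S(U) = 8 (S(U) = 2*(-1*(-4)) = 2*4 = 8)
17*S(V(4)) = 17*8 = 136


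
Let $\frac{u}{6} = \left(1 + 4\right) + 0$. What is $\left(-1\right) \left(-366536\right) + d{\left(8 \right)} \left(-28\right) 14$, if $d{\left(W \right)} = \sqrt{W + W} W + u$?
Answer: $342232$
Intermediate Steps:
$u = 30$ ($u = 6 \left(\left(1 + 4\right) + 0\right) = 6 \left(5 + 0\right) = 6 \cdot 5 = 30$)
$d{\left(W \right)} = 30 + \sqrt{2} W^{\frac{3}{2}}$ ($d{\left(W \right)} = \sqrt{W + W} W + 30 = \sqrt{2 W} W + 30 = \sqrt{2} \sqrt{W} W + 30 = \sqrt{2} W^{\frac{3}{2}} + 30 = 30 + \sqrt{2} W^{\frac{3}{2}}$)
$\left(-1\right) \left(-366536\right) + d{\left(8 \right)} \left(-28\right) 14 = \left(-1\right) \left(-366536\right) + \left(30 + \sqrt{2} \cdot 8^{\frac{3}{2}}\right) \left(-28\right) 14 = 366536 + \left(30 + \sqrt{2} \cdot 16 \sqrt{2}\right) \left(-28\right) 14 = 366536 + \left(30 + 32\right) \left(-28\right) 14 = 366536 + 62 \left(-28\right) 14 = 366536 - 24304 = 342232$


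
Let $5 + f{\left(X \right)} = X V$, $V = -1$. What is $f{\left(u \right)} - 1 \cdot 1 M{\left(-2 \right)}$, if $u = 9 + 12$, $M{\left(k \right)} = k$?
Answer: $-24$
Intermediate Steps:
$u = 21$
$f{\left(X \right)} = -5 - X$ ($f{\left(X \right)} = -5 + X \left(-1\right) = -5 - X$)
$f{\left(u \right)} - 1 \cdot 1 M{\left(-2 \right)} = \left(-5 - 21\right) - 1 \cdot 1 \left(-2\right) = \left(-5 - 21\right) - 1 \left(-2\right) = -26 - -2 = -26 + 2 = -24$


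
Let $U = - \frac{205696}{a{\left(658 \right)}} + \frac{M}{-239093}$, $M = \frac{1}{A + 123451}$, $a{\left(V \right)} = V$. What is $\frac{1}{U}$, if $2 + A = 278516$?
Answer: $- \frac{31619208838105}{9884414561038089} \approx -0.0031989$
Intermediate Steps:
$A = 278514$ ($A = -2 + 278516 = 278514$)
$M = \frac{1}{401965}$ ($M = \frac{1}{278514 + 123451} = \frac{1}{401965} \approx 2.4878 \cdot 10^{-6}$)
$U = - \frac{9884414561038089}{31619208838105}$ ($U = - \frac{205696}{658} + \frac{1}{401965 \left(-239093\right)} = \left(-205696\right) \frac{1}{658} + \frac{1}{401965} \left(- \frac{1}{239093}\right) = - \frac{102848}{329} - \frac{1}{96107017745} = - \frac{9884414561038089}{31619208838105} \approx -312.61$)
$\frac{1}{U} = \frac{1}{- \frac{9884414561038089}{31619208838105}} = - \frac{31619208838105}{9884414561038089}$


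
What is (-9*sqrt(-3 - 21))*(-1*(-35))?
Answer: -630*I*sqrt(6) ≈ -1543.2*I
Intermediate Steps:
(-9*sqrt(-3 - 21))*(-1*(-35)) = -18*I*sqrt(6)*35 = -630*I*sqrt(6)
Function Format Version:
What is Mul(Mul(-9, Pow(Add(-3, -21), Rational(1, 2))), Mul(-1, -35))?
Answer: Mul(-630, I, Pow(6, Rational(1, 2))) ≈ Mul(-1543.2, I)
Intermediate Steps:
Mul(Mul(-9, Pow(Add(-3, -21), Rational(1, 2))), Mul(-1, -35)) = Mul(Mul(-9, Pow(-24, Rational(1, 2))), 35) = Mul(Mul(-9, Mul(2, I, Pow(6, Rational(1, 2)))), 35) = Mul(Mul(-18, I, Pow(6, Rational(1, 2))), 35) = Mul(-630, I, Pow(6, Rational(1, 2)))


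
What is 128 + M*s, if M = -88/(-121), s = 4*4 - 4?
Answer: 1504/11 ≈ 136.73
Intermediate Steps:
s = 12 (s = 16 - 4 = 12)
M = 8/11 (M = -88*(-1/121) = 8/11 ≈ 0.72727)
128 + M*s = 128 + (8/11)*12 = 128 + 96/11 = 1504/11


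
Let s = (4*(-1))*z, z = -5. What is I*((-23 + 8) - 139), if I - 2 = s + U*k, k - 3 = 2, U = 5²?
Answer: -22638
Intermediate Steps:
U = 25
k = 5 (k = 3 + 2 = 5)
s = 20 (s = (4*(-1))*(-5) = -4*(-5) = 20)
I = 147 (I = 2 + (20 + 25*5) = 2 + (20 + 125) = 2 + 145 = 147)
I*((-23 + 8) - 139) = 147*((-23 + 8) - 139) = 147*(-15 - 139) = 147*(-154) = -22638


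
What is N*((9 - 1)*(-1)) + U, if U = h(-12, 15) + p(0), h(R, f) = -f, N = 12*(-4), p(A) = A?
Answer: 369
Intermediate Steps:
N = -48
U = -15 (U = -1*15 + 0 = -15 + 0 = -15)
N*((9 - 1)*(-1)) + U = -48*(9 - 1)*(-1) - 15 = -384*(-1) - 15 = -48*(-8) - 15 = 384 - 15 = 369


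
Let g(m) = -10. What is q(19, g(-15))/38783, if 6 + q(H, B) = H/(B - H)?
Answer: -193/1124707 ≈ -0.00017160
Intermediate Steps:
q(H, B) = -6 + H/(B - H)
q(19, g(-15))/38783 = ((-6*(-10) + 7*19)/(-10 - 1*19))/38783 = ((60 + 133)/(-10 - 19))*(1/38783) = (193/(-29))*(1/38783) = -1/29*193*(1/38783) = -193/29*1/38783 = -193/1124707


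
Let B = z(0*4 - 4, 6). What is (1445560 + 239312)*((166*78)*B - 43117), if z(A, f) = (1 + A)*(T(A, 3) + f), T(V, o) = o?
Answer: -661671137736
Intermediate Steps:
z(A, f) = (1 + A)*(3 + f)
B = -27 (B = 3 + 6 + 3*(0*4 - 4) + (0*4 - 4)*6 = 3 + 6 + 3*(0 - 4) + (0 - 4)*6 = 3 + 6 + 3*(-4) - 4*6 = 3 + 6 - 12 - 24 = -27)
(1445560 + 239312)*((166*78)*B - 43117) = (1445560 + 239312)*((166*78)*(-27) - 43117) = 1684872*(12948*(-27) - 43117) = 1684872*(-349596 - 43117) = 1684872*(-392713) = -661671137736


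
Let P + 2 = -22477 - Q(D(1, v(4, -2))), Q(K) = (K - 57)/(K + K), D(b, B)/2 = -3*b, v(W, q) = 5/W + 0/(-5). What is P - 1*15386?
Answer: -151481/4 ≈ -37870.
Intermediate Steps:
v(W, q) = 5/W (v(W, q) = 5/W + 0*(-⅕) = 5/W + 0 = 5/W)
D(b, B) = -6*b (D(b, B) = 2*(-3*b) = -6*b)
Q(K) = (-57 + K)/(2*K) (Q(K) = (-57 + K)/((2*K)) = (-57 + K)*(1/(2*K)) = (-57 + K)/(2*K))
P = -89937/4 (P = -2 + (-22477 - (-57 - 6*1)/(2*((-6*1)))) = -2 + (-22477 - (-57 - 6)/(2*(-6))) = -2 + (-22477 - (-1)*(-63)/(2*6)) = -2 + (-22477 - 1*21/4) = -2 + (-22477 - 21/4) = -2 - 89929/4 = -89937/4 ≈ -22484.)
P - 1*15386 = -89937/4 - 1*15386 = -89937/4 - 15386 = -151481/4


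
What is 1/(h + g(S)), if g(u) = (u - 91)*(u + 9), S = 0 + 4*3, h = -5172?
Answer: -1/6831 ≈ -0.00014639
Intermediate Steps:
S = 12 (S = 0 + 12 = 12)
g(u) = (-91 + u)*(9 + u)
1/(h + g(S)) = 1/(-5172 + (-819 + 12² - 82*12)) = 1/(-5172 + (-819 + 144 - 984)) = 1/(-5172 - 1659) = 1/(-6831) = -1/6831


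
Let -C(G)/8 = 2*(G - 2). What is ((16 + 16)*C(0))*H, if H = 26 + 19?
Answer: 46080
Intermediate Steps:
C(G) = 32 - 16*G (C(G) = -16*(G - 2) = -16*(-2 + G) = -8*(-4 + 2*G) = 32 - 16*G)
H = 45
((16 + 16)*C(0))*H = ((16 + 16)*(32 - 16*0))*45 = (32*(32 + 0))*45 = (32*32)*45 = 1024*45 = 46080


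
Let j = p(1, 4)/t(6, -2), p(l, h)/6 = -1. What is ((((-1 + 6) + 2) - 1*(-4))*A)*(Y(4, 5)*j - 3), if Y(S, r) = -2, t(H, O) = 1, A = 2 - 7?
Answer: -495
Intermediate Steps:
p(l, h) = -6 (p(l, h) = 6*(-1) = -6)
A = -5
j = -6 (j = -6/1 = -6*1 = -6)
((((-1 + 6) + 2) - 1*(-4))*A)*(Y(4, 5)*j - 3) = ((((-1 + 6) + 2) - 1*(-4))*(-5))*(-2*(-6) - 3) = (((5 + 2) + 4)*(-5))*(12 - 3) = ((7 + 4)*(-5))*9 = (11*(-5))*9 = -55*9 = -495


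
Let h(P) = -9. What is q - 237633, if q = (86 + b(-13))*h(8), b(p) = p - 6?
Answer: -238236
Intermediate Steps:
b(p) = -6 + p
q = -603 (q = (86 + (-6 - 13))*(-9) = (86 - 19)*(-9) = 67*(-9) = -603)
q - 237633 = -603 - 237633 = -238236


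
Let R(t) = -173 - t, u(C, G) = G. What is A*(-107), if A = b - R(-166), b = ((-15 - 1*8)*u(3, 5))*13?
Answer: 159216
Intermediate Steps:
b = -1495 (b = ((-15 - 1*8)*5)*13 = ((-15 - 8)*5)*13 = -23*5*13 = -115*13 = -1495)
A = -1488 (A = -1495 - (-173 - 1*(-166)) = -1495 - (-173 + 166) = -1495 - 1*(-7) = -1495 + 7 = -1488)
A*(-107) = -1488*(-107) = 159216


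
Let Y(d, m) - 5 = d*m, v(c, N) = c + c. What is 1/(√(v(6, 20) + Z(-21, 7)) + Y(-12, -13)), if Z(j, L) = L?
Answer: 161/25902 - √19/25902 ≈ 0.0060475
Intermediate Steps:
v(c, N) = 2*c
Y(d, m) = 5 + d*m
1/(√(v(6, 20) + Z(-21, 7)) + Y(-12, -13)) = 1/(√(2*6 + 7) + (5 - 12*(-13))) = 1/(√(12 + 7) + (5 + 156)) = 1/(√19 + 161) = 1/(161 + √19)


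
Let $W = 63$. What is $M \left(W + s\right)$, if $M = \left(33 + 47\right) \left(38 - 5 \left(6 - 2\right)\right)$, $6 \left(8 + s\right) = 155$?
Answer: $116400$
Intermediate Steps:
$s = \frac{107}{6}$ ($s = -8 + \frac{1}{6} \cdot 155 = -8 + \frac{155}{6} = \frac{107}{6} \approx 17.833$)
$M = 1440$ ($M = 80 \left(38 - 20\right) = 80 \cdot 18 = 1440$)
$M \left(W + s\right) = 1440 \left(63 + \frac{107}{6}\right) = 1440 \cdot \frac{485}{6} = 116400$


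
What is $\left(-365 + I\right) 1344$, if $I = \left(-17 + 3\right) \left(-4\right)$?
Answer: $-415296$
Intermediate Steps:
$I = 56$ ($I = \left(-14\right) \left(-4\right) = 56$)
$\left(-365 + I\right) 1344 = \left(-365 + 56\right) 1344 = \left(-309\right) 1344 = -415296$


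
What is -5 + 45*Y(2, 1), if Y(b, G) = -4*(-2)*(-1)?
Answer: -365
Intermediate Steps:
Y(b, G) = -8 (Y(b, G) = 8*(-1) = -8)
-5 + 45*Y(2, 1) = -5 + 45*(-8) = -5 - 360 = -365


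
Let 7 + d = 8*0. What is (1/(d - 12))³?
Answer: -1/6859 ≈ -0.00014579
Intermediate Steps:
d = -7 (d = -7 + 8*0 = -7 + 0 = -7)
(1/(d - 12))³ = (1/(-7 - 12))³ = (1/(-19))³ = (-1/19)³ = -1/6859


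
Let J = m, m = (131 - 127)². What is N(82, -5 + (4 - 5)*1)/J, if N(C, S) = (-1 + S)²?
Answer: 49/16 ≈ 3.0625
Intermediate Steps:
m = 16 (m = 4² = 16)
J = 16
N(82, -5 + (4 - 5)*1)/J = (-1 + (-5 + (4 - 5)*1))²/16 = (-1 + (-5 - 1*1))²*(1/16) = (-1 + (-5 - 1))²*(1/16) = (-1 - 6)²*(1/16) = (-7)²*(1/16) = 49*(1/16) = 49/16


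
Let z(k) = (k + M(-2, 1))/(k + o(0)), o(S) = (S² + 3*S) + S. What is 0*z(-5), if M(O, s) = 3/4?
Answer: 0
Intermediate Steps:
M(O, s) = ¾ (M(O, s) = 3*(¼) = ¾)
o(S) = S² + 4*S
z(k) = (¾ + k)/k (z(k) = (k + ¾)/(k + 0*(4 + 0)) = (¾ + k)/(k + 0*4) = (¾ + k)/(k + 0) = (¾ + k)/k)
0*z(-5) = 0*((¾ - 5)/(-5)) = 0*(-⅕*(-17/4)) = 0*(17/20) = 0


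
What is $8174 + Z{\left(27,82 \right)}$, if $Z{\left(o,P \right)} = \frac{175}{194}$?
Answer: $\frac{1585931}{194} \approx 8174.9$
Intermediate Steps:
$Z{\left(o,P \right)} = \frac{175}{194}$ ($Z{\left(o,P \right)} = 175 \cdot \frac{1}{194} = \frac{175}{194}$)
$8174 + Z{\left(27,82 \right)} = 8174 + \frac{175}{194} = \frac{1585931}{194}$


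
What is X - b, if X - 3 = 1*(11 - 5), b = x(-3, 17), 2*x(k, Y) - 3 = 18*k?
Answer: 69/2 ≈ 34.500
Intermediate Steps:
x(k, Y) = 3/2 + 9*k (x(k, Y) = 3/2 + (18*k)/2 = 3/2 + 9*k)
b = -51/2 (b = 3/2 + 9*(-3) = 3/2 - 27 = -51/2 ≈ -25.500)
X = 9 (X = 3 + 1*(11 - 5) = 3 + 1*6 = 3 + 6 = 9)
X - b = 9 - 1*(-51/2) = 9 + 51/2 = 69/2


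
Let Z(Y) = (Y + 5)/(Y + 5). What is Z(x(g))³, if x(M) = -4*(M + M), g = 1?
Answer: 1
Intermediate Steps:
x(M) = -8*M
Z(Y) = 1 (Z(Y) = (5 + Y)/(5 + Y) = 1)
Z(x(g))³ = 1³ = 1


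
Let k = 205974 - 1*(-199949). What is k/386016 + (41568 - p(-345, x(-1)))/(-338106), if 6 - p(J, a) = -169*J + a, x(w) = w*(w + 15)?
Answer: 5483341455/7250795872 ≈ 0.75624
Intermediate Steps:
x(w) = w*(15 + w)
k = 405923 (k = 205974 + 199949 = 405923)
p(J, a) = 6 - a + 169*J (p(J, a) = 6 - (-169*J + a) = 6 - (a - 169*J) = 6 + (-a + 169*J) = 6 - a + 169*J)
k/386016 + (41568 - p(-345, x(-1)))/(-338106) = 405923/386016 + (41568 - (6 - (-1)*(15 - 1) + 169*(-345)))/(-338106) = 405923*(1/386016) + (41568 - (6 - (-1)*14 - 58305))*(-1/338106) = 405923/386016 + (41568 - (6 - 1*(-14) - 58305))*(-1/338106) = 405923/386016 + (41568 - (6 + 14 - 58305))*(-1/338106) = 405923/386016 + (41568 - 1*(-58285))*(-1/338106) = 405923/386016 + (41568 + 58285)*(-1/338106) = 405923/386016 + 99853*(-1/338106) = 405923/386016 - 99853/338106 = 5483341455/7250795872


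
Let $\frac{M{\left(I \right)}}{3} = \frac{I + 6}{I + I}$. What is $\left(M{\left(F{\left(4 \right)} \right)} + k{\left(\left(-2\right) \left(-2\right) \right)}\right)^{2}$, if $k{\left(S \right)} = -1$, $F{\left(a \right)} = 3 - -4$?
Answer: $\frac{625}{196} \approx 3.1888$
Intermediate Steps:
$F{\left(a \right)} = 7$ ($F{\left(a \right)} = 3 + 4 = 7$)
$M{\left(I \right)} = \frac{3 \left(6 + I\right)}{2 I}$ ($M{\left(I \right)} = 3 \frac{I + 6}{I + I} = 3 \frac{6 + I}{2 I} = \frac{3 \left(6 + I\right)}{2 I}$)
$\left(M{\left(F{\left(4 \right)} \right)} + k{\left(\left(-2\right) \left(-2\right) \right)}\right)^{2} = \left(\left(\frac{3}{2} + \frac{9}{7}\right) - 1\right)^{2} = \left(\frac{39}{14} - 1\right)^{2} = \left(\frac{25}{14}\right)^{2} = \frac{625}{196}$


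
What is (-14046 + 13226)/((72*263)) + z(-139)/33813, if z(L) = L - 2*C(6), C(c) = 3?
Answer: -846455/17785638 ≈ -0.047592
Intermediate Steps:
z(L) = -6 + L (z(L) = L - 2*3 = L - 6 = -6 + L)
(-14046 + 13226)/((72*263)) + z(-139)/33813 = (-14046 + 13226)/((72*263)) + (-6 - 139)/33813 = -820/18936 - 145*1/33813 = -820*1/18936 - 145/33813 = -205/4734 - 145/33813 = -846455/17785638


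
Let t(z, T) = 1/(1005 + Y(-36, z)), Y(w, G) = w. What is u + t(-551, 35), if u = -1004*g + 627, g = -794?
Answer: 773071108/969 ≈ 7.9780e+5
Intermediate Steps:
u = 797803 (u = -1004*(-794) + 627 = 797176 + 627 = 797803)
t(z, T) = 1/969 (t(z, T) = 1/(1005 - 36) = 1/969)
u + t(-551, 35) = 797803 + 1/969 = 773071108/969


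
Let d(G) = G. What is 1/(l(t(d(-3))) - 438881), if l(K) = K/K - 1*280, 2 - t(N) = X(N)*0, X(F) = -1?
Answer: -1/439160 ≈ -2.2771e-6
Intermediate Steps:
t(N) = 2 (t(N) = 2 - (-1)*0 = 2 - 1*0 = 2 + 0 = 2)
l(K) = -279 (l(K) = 1 - 280 = -279)
1/(l(t(d(-3))) - 438881) = 1/(-279 - 438881) = 1/(-439160) = -1/439160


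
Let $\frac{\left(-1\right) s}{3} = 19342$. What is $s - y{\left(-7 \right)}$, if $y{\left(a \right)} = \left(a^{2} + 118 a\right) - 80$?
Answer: $-57169$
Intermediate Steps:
$s = -58026$ ($s = \left(-3\right) 19342 = -58026$)
$y{\left(a \right)} = -80 + a^{2} + 118 a$
$s - y{\left(-7 \right)} = -58026 - \left(-80 + \left(-7\right)^{2} + 118 \left(-7\right)\right) = -58026 - \left(-80 + 49 - 826\right) = -58026 - -857 = -58026 + 857 = -57169$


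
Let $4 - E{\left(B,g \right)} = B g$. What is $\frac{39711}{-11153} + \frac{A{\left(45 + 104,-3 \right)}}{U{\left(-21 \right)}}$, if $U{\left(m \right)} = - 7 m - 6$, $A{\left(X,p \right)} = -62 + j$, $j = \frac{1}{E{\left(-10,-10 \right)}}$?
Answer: $- \frac{603921905}{150967008} \approx -4.0004$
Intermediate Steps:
$E{\left(B,g \right)} = 4 - B g$
$j = - \frac{1}{96}$ ($j = \frac{1}{4 - \left(-10\right) \left(-10\right)} = \frac{1}{4 - 100} = \frac{1}{-96} = - \frac{1}{96} \approx -0.010417$)
$A{\left(X,p \right)} = - \frac{5953}{96}$ ($A{\left(X,p \right)} = -62 - \frac{1}{96} = - \frac{5953}{96}$)
$U{\left(m \right)} = -6 - 7 m$
$\frac{39711}{-11153} + \frac{A{\left(45 + 104,-3 \right)}}{U{\left(-21 \right)}} = \frac{39711}{-11153} - \frac{5953}{96 \left(-6 - -147\right)} = 39711 \left(- \frac{1}{11153}\right) - \frac{5953}{96 \left(-6 + 147\right)} = - \frac{39711}{11153} - \frac{5953}{96 \cdot 141} = - \frac{39711}{11153} - \frac{5953}{13536} = - \frac{603921905}{150967008}$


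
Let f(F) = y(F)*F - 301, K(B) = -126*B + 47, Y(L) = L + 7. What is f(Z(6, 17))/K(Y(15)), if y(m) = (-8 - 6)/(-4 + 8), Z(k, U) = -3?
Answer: 581/5450 ≈ 0.10661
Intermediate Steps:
Y(L) = 7 + L
y(m) = -7/2 (y(m) = -14/4 = -14*¼ = -7/2)
K(B) = 47 - 126*B
f(F) = -301 - 7*F/2 (f(F) = -7*F/2 - 301 = -301 - 7*F/2)
f(Z(6, 17))/K(Y(15)) = (-301 - 7/2*(-3))/(47 - 126*(7 + 15)) = (-301 + 21/2)/(47 - 126*22) = -581/(2*(47 - 2772)) = -581/2/(-2725) = -581/2*(-1/2725) = 581/5450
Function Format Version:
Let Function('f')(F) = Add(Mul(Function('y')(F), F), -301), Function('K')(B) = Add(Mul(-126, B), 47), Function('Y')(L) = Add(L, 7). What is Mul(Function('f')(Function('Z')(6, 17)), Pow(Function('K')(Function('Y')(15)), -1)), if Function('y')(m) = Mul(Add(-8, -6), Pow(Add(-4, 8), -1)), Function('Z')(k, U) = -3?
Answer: Rational(581, 5450) ≈ 0.10661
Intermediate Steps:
Function('Y')(L) = Add(7, L)
Function('y')(m) = Rational(-7, 2) (Function('y')(m) = Mul(-14, Pow(4, -1)) = Mul(-14, Rational(1, 4)) = Rational(-7, 2))
Function('K')(B) = Add(47, Mul(-126, B))
Function('f')(F) = Add(-301, Mul(Rational(-7, 2), F)) (Function('f')(F) = Add(Mul(Rational(-7, 2), F), -301) = Add(-301, Mul(Rational(-7, 2), F)))
Mul(Function('f')(Function('Z')(6, 17)), Pow(Function('K')(Function('Y')(15)), -1)) = Mul(Add(-301, Mul(Rational(-7, 2), -3)), Pow(Add(47, Mul(-126, Add(7, 15))), -1)) = Mul(Add(-301, Rational(21, 2)), Pow(Add(47, Mul(-126, 22)), -1)) = Mul(Rational(-581, 2), Pow(Add(47, -2772), -1)) = Mul(Rational(-581, 2), Pow(-2725, -1)) = Mul(Rational(-581, 2), Rational(-1, 2725)) = Rational(581, 5450)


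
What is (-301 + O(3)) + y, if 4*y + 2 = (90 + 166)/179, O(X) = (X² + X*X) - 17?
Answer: -107451/358 ≈ -300.14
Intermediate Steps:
O(X) = -17 + 2*X² (O(X) = (X² + X²) - 17 = 2*X² - 17 = -17 + 2*X²)
y = -51/358 (y = -½ + ((90 + 166)/179)/4 = -½ + (256*(1/179))/4 = -½ + (¼)*(256/179) = -½ + 64/179 = -51/358 ≈ -0.14246)
(-301 + O(3)) + y = (-301 + (-17 + 2*3²)) - 51/358 = (-301 + (-17 + 2*9)) - 51/358 = (-301 + (-17 + 18)) - 51/358 = (-301 + 1) - 51/358 = -300 - 51/358 = -107451/358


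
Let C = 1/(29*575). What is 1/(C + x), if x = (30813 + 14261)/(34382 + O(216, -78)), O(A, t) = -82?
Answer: 2287810/3006573 ≈ 0.76094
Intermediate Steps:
C = 1/16675 ≈ 5.9970e-5
x = 22537/17150 (x = (30813 + 14261)/(34382 - 82) = 45074/34300 = 45074*(1/34300) = 22537/17150 ≈ 1.3141)
1/(C + x) = 1/(1/16675 + 22537/17150) = 1/(3006573/2287810) = 2287810/3006573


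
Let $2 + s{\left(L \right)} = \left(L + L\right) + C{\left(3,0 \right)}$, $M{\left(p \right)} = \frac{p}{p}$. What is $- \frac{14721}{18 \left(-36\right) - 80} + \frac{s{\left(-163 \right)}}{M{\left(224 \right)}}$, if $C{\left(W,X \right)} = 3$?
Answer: $- \frac{31697}{104} \approx -304.78$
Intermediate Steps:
$M{\left(p \right)} = 1$
$s{\left(L \right)} = 1 + 2 L$ ($s{\left(L \right)} = -2 + \left(\left(L + L\right) + 3\right) = -2 + \left(2 L + 3\right) = -2 + \left(3 + 2 L\right) = 1 + 2 L$)
$- \frac{14721}{18 \left(-36\right) - 80} + \frac{s{\left(-163 \right)}}{M{\left(224 \right)}} = - \frac{14721}{18 \left(-36\right) - 80} + \frac{1 + 2 \left(-163\right)}{1} = - \frac{14721}{-648 - 80} + \left(1 - 326\right) 1 = - \frac{14721}{-728} - 325 = \left(-14721\right) \left(- \frac{1}{728}\right) - 325 = \frac{2103}{104} - 325 = - \frac{31697}{104}$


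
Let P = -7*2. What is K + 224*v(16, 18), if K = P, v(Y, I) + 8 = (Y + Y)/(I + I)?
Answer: -14462/9 ≈ -1606.9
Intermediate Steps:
P = -14
v(Y, I) = -8 + Y/I (v(Y, I) = -8 + (Y + Y)/(I + I) = -8 + (2*Y)/((2*I)) = -8 + (2*Y)*(1/(2*I)) = -8 + Y/I)
K = -14
K + 224*v(16, 18) = -14 + 224*(-8 + 16/18) = -14 + 224*(-8 + 16*(1/18)) = -14 + 224*(-8 + 8/9) = -14 + 224*(-64/9) = -14 - 14336/9 = -14462/9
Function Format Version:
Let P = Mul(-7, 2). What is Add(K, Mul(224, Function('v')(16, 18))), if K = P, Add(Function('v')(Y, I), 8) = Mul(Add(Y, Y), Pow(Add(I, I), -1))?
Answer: Rational(-14462, 9) ≈ -1606.9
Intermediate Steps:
P = -14
Function('v')(Y, I) = Add(-8, Mul(Y, Pow(I, -1))) (Function('v')(Y, I) = Add(-8, Mul(Add(Y, Y), Pow(Add(I, I), -1))) = Add(-8, Mul(Mul(2, Y), Pow(Mul(2, I), -1))) = Add(-8, Mul(Mul(2, Y), Mul(Rational(1, 2), Pow(I, -1)))) = Add(-8, Mul(Y, Pow(I, -1))))
K = -14
Add(K, Mul(224, Function('v')(16, 18))) = Add(-14, Mul(224, Add(-8, Mul(16, Pow(18, -1))))) = Add(-14, Mul(224, Add(-8, Mul(16, Rational(1, 18))))) = Add(-14, Mul(224, Add(-8, Rational(8, 9)))) = Add(-14, Mul(224, Rational(-64, 9))) = Add(-14, Rational(-14336, 9)) = Rational(-14462, 9)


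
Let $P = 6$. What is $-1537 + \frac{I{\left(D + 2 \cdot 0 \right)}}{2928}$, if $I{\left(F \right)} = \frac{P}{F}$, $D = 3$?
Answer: $- \frac{2250167}{1464} \approx -1537.0$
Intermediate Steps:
$I{\left(F \right)} = \frac{6}{F}$
$-1537 + \frac{I{\left(D + 2 \cdot 0 \right)}}{2928} = -1537 + \frac{6 \frac{1}{3 + 2 \cdot 0}}{2928} = -1537 + \frac{6}{3 + 0} \cdot \frac{1}{2928} = -1537 + \frac{6}{3} \cdot \frac{1}{2928} = -1537 + 6 \cdot \frac{1}{3} \cdot \frac{1}{2928} = -1537 + 2 \cdot \frac{1}{2928} = -1537 + \frac{1}{1464} = - \frac{2250167}{1464}$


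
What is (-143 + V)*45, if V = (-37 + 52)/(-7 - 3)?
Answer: -13005/2 ≈ -6502.5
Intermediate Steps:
V = -3/2 (V = 15/(-10) = 15*(-⅒) = -3/2 ≈ -1.5000)
(-143 + V)*45 = (-143 - 3/2)*45 = -289/2*45 = -13005/2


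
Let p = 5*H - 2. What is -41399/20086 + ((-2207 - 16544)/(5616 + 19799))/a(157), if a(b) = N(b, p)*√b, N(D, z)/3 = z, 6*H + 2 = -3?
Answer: -41399/20086 + 2206*√157/8684455 ≈ -2.0579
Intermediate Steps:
H = -⅚ (H = -⅓ + (⅙)*(-3) = -⅓ - ½ = -⅚ ≈ -0.83333)
p = -37/6 (p = 5*(-⅚) - 2 = -25/6 - 2 = -37/6 ≈ -6.1667)
N(D, z) = 3*z
a(b) = -37*√b/2 (a(b) = (3*(-37/6))*√b = -37*√b/2)
-41399/20086 + ((-2207 - 16544)/(5616 + 19799))/a(157) = -41399/20086 + ((-2207 - 16544)/(5616 + 19799))/((-37*√157/2)) = -41399*1/20086 + (-18751/25415)*(-2*√157/5809) = -41399/20086 + (-18751*1/25415)*(-2*√157/5809) = -41399/20086 - (-2206)*√157/8684455 = -41399/20086 + 2206*√157/8684455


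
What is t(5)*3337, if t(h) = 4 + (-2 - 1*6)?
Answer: -13348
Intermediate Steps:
t(h) = -4 (t(h) = 4 + (-2 - 6) = 4 - 8 = -4)
t(5)*3337 = -4*3337 = -13348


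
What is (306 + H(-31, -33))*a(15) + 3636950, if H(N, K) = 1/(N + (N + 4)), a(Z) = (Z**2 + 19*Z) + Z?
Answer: 220260275/58 ≈ 3.7976e+6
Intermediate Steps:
a(Z) = Z**2 + 20*Z
H(N, K) = 1/(4 + 2*N) (H(N, K) = 1/(N + (4 + N)) = 1/(4 + 2*N))
(306 + H(-31, -33))*a(15) + 3636950 = (306 + 1/(2*(2 - 31)))*(15*(20 + 15)) + 3636950 = (306 + (1/2)/(-29))*(15*35) + 3636950 = (306 + (1/2)*(-1/29))*525 + 3636950 = (306 - 1/58)*525 + 3636950 = (17747/58)*525 + 3636950 = 9317175/58 + 3636950 = 220260275/58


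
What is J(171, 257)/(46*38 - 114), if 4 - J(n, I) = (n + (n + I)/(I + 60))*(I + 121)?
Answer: -10325381/258989 ≈ -39.868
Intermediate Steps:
J(n, I) = 4 - (121 + I)*(n + (I + n)/(60 + I)) (J(n, I) = 4 - (n + (n + I)/(I + 60))*(I + 121) = 4 - (n + (I + n)/(60 + I))*(121 + I) = 4 - (121 + I)*(n + (I + n)/(60 + I)))
J(171, 257)/(46*38 - 114) = ((240 - 1*257² - 7381*171 - 117*257 - 1*171*257² - 182*257*171)/(60 + 257))/(46*38 - 114) = ((240 - 1*66049 - 1262151 - 30069 - 1*171*66049 - 7998354)/317)/(1748 - 114) = ((240 - 66049 - 1262151 - 30069 - 11294379 - 7998354)/317)/1634 = ((1/317)*(-20650762))*(1/1634) = -20650762/317*1/1634 = -10325381/258989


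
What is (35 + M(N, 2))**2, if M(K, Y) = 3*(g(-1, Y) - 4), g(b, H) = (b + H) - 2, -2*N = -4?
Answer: 400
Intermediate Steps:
N = 2 (N = -1/2*(-4) = 2)
g(b, H) = -2 + H + b (g(b, H) = (H + b) - 2 = -2 + H + b)
M(K, Y) = -21 + 3*Y (M(K, Y) = 3*((-2 + Y - 1) - 4) = 3*((-3 + Y) - 4) = 3*(-7 + Y) = -21 + 3*Y)
(35 + M(N, 2))**2 = (35 + (-21 + 3*2))**2 = (35 + (-21 + 6))**2 = (35 - 15)**2 = 20**2 = 400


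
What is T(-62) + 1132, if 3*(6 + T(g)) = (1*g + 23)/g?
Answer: 69825/62 ≈ 1126.2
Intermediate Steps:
T(g) = -6 + (23 + g)/(3*g) (T(g) = -6 + ((1*g + 23)/g)/3 = -6 + ((g + 23)/g)/3 = -6 + ((23 + g)/g)/3 = -6 + (23 + g)/(3*g))
T(-62) + 1132 = (⅓)*(23 - 17*(-62))/(-62) + 1132 = (⅓)*(-1/62)*(23 + 1054) + 1132 = (⅓)*(-1/62)*1077 + 1132 = -359/62 + 1132 = 69825/62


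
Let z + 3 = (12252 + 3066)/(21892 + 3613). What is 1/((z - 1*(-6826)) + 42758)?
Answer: 25505/1264578723 ≈ 2.0169e-5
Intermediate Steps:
z = -61197/25505 (z = -3 + (12252 + 3066)/(21892 + 3613) = -3 + 15318/25505 = -61197/25505 ≈ -2.3994)
1/((z - 1*(-6826)) + 42758) = 1/((-61197/25505 - 1*(-6826)) + 42758) = 1/((-61197/25505 + 6826) + 42758) = 1/(174035933/25505 + 42758) = 1/(1264578723/25505) = 25505/1264578723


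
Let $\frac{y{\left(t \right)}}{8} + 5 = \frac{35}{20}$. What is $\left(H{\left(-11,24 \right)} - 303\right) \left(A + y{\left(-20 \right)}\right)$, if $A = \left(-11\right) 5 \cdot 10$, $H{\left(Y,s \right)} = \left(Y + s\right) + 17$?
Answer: $157248$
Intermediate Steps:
$y{\left(t \right)} = -26$ ($y{\left(t \right)} = -40 + 8 \cdot \frac{35}{20} = -40 + 8 \cdot 35 \cdot \frac{1}{20} = -40 + 8 \cdot \frac{7}{4} = -40 + 14 = -26$)
$H{\left(Y,s \right)} = 17 + Y + s$
$A = -550$ ($A = \left(-55\right) 10 = -550$)
$\left(H{\left(-11,24 \right)} - 303\right) \left(A + y{\left(-20 \right)}\right) = \left(\left(17 - 11 + 24\right) - 303\right) \left(-550 - 26\right) = \left(30 - 303\right) \left(-576\right) = \left(-273\right) \left(-576\right) = 157248$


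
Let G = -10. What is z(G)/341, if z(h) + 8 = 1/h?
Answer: -81/3410 ≈ -0.023754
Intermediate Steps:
z(h) = -8 + 1/h
z(G)/341 = (-8 + 1/(-10))/341 = (-8 - ⅒)*(1/341) = -81/10*1/341 = -81/3410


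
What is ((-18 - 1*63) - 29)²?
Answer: 12100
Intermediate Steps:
((-18 - 1*63) - 29)² = ((-18 - 63) - 29)² = (-81 - 29)² = (-110)² = 12100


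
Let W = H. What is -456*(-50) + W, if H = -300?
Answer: 22500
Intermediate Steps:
W = -300
-456*(-50) + W = -456*(-50) - 300 = 22800 - 300 = 22500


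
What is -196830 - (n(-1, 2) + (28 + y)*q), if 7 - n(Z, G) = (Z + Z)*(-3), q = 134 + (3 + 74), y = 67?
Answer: -216876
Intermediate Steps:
q = 211 (q = 134 + 77 = 211)
n(Z, G) = 7 + 6*Z (n(Z, G) = 7 - (Z + Z)*(-3) = 7 - 2*Z*(-3) = 7 - (-6)*Z = 7 + 6*Z)
-196830 - (n(-1, 2) + (28 + y)*q) = -196830 - ((7 + 6*(-1)) + (28 + 67)*211) = -196830 - ((7 - 6) + 95*211) = -196830 - (1 + 20045) = -196830 - 1*20046 = -196830 - 20046 = -216876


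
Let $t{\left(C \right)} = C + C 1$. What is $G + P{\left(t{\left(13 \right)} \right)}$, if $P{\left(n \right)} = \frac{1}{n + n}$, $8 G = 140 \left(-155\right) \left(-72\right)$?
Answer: $\frac{10155601}{52} \approx 1.953 \cdot 10^{5}$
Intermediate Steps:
$t{\left(C \right)} = 2 C$ ($t{\left(C \right)} = C + C = 2 C$)
$G = 195300$ ($G = \frac{140 \left(-155\right) \left(-72\right)}{8} = \frac{\left(-21700\right) \left(-72\right)}{8} = \frac{1}{8} \cdot 1562400 = 195300$)
$P{\left(n \right)} = \frac{1}{2 n}$
$G + P{\left(t{\left(13 \right)} \right)} = 195300 + \frac{1}{2 \cdot 2 \cdot 13} = 195300 + \frac{1}{2 \cdot 26} = 195300 + \frac{1}{2} \cdot \frac{1}{26} = 195300 + \frac{1}{52} = \frac{10155601}{52}$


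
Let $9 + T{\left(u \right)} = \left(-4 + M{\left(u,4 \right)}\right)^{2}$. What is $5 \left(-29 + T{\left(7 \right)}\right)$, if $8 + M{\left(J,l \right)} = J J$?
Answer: $6655$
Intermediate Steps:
$M{\left(J,l \right)} = -8 + J^{2}$ ($M{\left(J,l \right)} = -8 + J J = -8 + J^{2}$)
$T{\left(u \right)} = -9 + \left(-12 + u^{2}\right)^{2}$ ($T{\left(u \right)} = -9 + \left(-4 + \left(-8 + u^{2}\right)\right)^{2} = -9 + \left(-12 + u^{2}\right)^{2}$)
$5 \left(-29 + T{\left(7 \right)}\right) = 5 \left(-29 - \left(9 - \left(-12 + 7^{2}\right)^{2}\right)\right) = 5 \left(-29 - \left(9 - \left(-12 + 49\right)^{2}\right)\right) = 5 \left(-29 - \left(9 - 37^{2}\right)\right) = 5 \left(-29 + \left(-9 + 1369\right)\right) = 5 \left(-29 + 1360\right) = 5 \cdot 1331 = 6655$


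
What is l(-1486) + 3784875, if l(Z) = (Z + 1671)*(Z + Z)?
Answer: 3235055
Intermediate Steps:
l(Z) = 2*Z*(1671 + Z) (l(Z) = (1671 + Z)*(2*Z) = 2*Z*(1671 + Z))
l(-1486) + 3784875 = 2*(-1486)*(1671 - 1486) + 3784875 = 2*(-1486)*185 + 3784875 = -549820 + 3784875 = 3235055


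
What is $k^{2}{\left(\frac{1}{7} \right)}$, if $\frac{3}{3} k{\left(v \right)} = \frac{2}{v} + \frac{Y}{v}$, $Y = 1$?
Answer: $441$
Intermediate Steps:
$k{\left(v \right)} = \frac{3}{v}$ ($k{\left(v \right)} = \frac{2}{v} + 1 \frac{1}{v} = \frac{2}{v} + \frac{1}{v} = \frac{3}{v}$)
$k^{2}{\left(\frac{1}{7} \right)} = \left(\frac{3}{\frac{1}{7}}\right)^{2} = \left(3 \frac{1}{\frac{1}{7}}\right)^{2} = \left(3 \cdot 7\right)^{2} = 21^{2} = 441$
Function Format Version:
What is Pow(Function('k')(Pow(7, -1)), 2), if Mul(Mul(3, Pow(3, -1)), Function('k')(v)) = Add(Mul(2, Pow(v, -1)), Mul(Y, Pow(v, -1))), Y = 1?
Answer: 441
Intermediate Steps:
Function('k')(v) = Mul(3, Pow(v, -1)) (Function('k')(v) = Add(Mul(2, Pow(v, -1)), Mul(1, Pow(v, -1))) = Add(Mul(2, Pow(v, -1)), Pow(v, -1)) = Mul(3, Pow(v, -1)))
Pow(Function('k')(Pow(7, -1)), 2) = Pow(Mul(3, Pow(Pow(7, -1), -1)), 2) = Pow(Mul(3, Pow(Rational(1, 7), -1)), 2) = Pow(Mul(3, 7), 2) = Pow(21, 2) = 441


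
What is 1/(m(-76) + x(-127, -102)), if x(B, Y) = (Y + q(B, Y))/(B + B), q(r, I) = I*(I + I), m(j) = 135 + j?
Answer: -127/2860 ≈ -0.044406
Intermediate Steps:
q(r, I) = 2*I² (q(r, I) = I*(2*I) = 2*I²)
x(B, Y) = (Y + 2*Y²)/(2*B) (x(B, Y) = (Y + 2*Y²)/(B + B) = (Y + 2*Y²)/((2*B)) = (Y + 2*Y²)*(1/(2*B)) = (Y + 2*Y²)/(2*B))
1/(m(-76) + x(-127, -102)) = 1/((135 - 76) + (½)*(-102)*(1 + 2*(-102))/(-127)) = 1/(59 + (½)*(-102)*(-1/127)*(1 - 204)) = 1/(59 + (½)*(-102)*(-1/127)*(-203)) = 1/(59 - 10353/127) = 1/(-2860/127) = -127/2860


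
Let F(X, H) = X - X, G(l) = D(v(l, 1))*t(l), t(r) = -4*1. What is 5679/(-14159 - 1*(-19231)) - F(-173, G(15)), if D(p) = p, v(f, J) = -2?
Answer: 5679/5072 ≈ 1.1197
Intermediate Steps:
t(r) = -4
G(l) = 8 (G(l) = -2*(-4) = 8)
F(X, H) = 0
5679/(-14159 - 1*(-19231)) - F(-173, G(15)) = 5679/(-14159 - 1*(-19231)) - 1*0 = 5679/(-14159 + 19231) + 0 = 5679/5072 + 0 = 5679/5072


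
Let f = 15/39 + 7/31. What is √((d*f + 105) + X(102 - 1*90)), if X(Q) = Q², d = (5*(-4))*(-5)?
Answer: 3*√5594849/403 ≈ 17.608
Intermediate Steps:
f = 246/403 (f = 15*(1/39) + 7*(1/31) = 5/13 + 7/31 = 246/403 ≈ 0.61042)
d = 100 (d = -20*(-5) = 100)
√((d*f + 105) + X(102 - 1*90)) = √((100*(246/403) + 105) + (102 - 1*90)²) = √((24600/403 + 105) + (102 - 90)²) = √(66915/403 + 12²) = √(66915/403 + 144) = √(124947/403) = 3*√5594849/403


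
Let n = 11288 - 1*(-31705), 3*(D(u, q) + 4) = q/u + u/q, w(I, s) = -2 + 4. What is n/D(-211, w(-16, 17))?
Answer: -3201714/2917 ≈ -1097.6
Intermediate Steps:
w(I, s) = 2
D(u, q) = -4 + q/(3*u) + u/(3*q) (D(u, q) = -4 + (q/u + u/q)/3 = -4 + (q/(3*u) + u/(3*q)) = -4 + q/(3*u) + u/(3*q))
n = 42993 (n = 11288 + 31705 = 42993)
n/D(-211, w(-16, 17)) = 42993/(-4 + (⅓)*2/(-211) + (⅓)*(-211)/2) = 42993/(-4 + (⅓)*2*(-1/211) + (⅓)*(-211)*(½)) = 42993/(-4 - 2/633 - 211/6) = 42993/(-49589/1266) = 42993*(-1266/49589) = -3201714/2917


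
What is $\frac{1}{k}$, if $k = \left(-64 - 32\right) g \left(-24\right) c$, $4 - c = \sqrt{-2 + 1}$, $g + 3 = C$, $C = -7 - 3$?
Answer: $- \frac{1}{127296} - \frac{i}{509184} \approx -7.8557 \cdot 10^{-6} - 1.9639 \cdot 10^{-6} i$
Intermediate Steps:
$C = -10$ ($C = -7 - 3 = -10$)
$g = -13$ ($g = -3 - 10 = -13$)
$c = 4 - i$ ($c = 4 - \sqrt{-2 + 1} = 4 - \sqrt{-1} = 4 - i \approx 4.0 - 1.0 i$)
$k = -119808 + 29952 i$ ($k = \left(-64 - 32\right) \left(-13\right) \left(-24\right) \left(4 - i\right) = \left(-64 - 32\right) 312 \left(4 - i\right) = - 96 \left(1248 - 312 i\right) = -119808 + 29952 i \approx -1.1981 \cdot 10^{5} + 29952.0 i$)
$\frac{1}{k} = \frac{1}{-119808 + 29952 i} = \frac{-119808 - 29952 i}{15251079168}$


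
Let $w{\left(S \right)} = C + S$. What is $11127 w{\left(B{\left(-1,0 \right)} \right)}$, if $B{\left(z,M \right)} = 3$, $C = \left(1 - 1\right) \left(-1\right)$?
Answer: $33381$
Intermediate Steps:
$C = 0$ ($C = 0 \left(-1\right) = 0$)
$w{\left(S \right)} = S$ ($w{\left(S \right)} = 0 + S = S$)
$11127 w{\left(B{\left(-1,0 \right)} \right)} = 11127 \cdot 3 = 33381$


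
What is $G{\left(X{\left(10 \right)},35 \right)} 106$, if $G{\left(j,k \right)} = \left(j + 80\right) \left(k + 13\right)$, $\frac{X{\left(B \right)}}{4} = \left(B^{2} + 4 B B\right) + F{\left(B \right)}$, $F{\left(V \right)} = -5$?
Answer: $10481280$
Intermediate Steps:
$X{\left(B \right)} = -20 + 20 B^{2}$ ($X{\left(B \right)} = 4 \left(\left(B^{2} + 4 B B\right) - 5\right) = 4 \left(\left(B^{2} + 4 B^{2}\right) - 5\right) = 4 \left(5 B^{2} - 5\right) = 4 \left(-5 + 5 B^{2}\right) = -20 + 20 B^{2}$)
$G{\left(j,k \right)} = \left(13 + k\right) \left(80 + j\right)$ ($G{\left(j,k \right)} = \left(80 + j\right) \left(13 + k\right) = \left(13 + k\right) \left(80 + j\right)$)
$G{\left(X{\left(10 \right)},35 \right)} 106 = \left(1040 + 13 \left(-20 + 20 \cdot 10^{2}\right) + 80 \cdot 35 + \left(-20 + 20 \cdot 10^{2}\right) 35\right) 106 = \left(1040 + 13 \left(-20 + 20 \cdot 100\right) + 2800 + \left(-20 + 20 \cdot 100\right) 35\right) 106 = \left(1040 + 13 \left(-20 + 2000\right) + 2800 + \left(-20 + 2000\right) 35\right) 106 = \left(1040 + 13 \cdot 1980 + 2800 + 1980 \cdot 35\right) 106 = \left(1040 + 25740 + 2800 + 69300\right) 106 = 98880 \cdot 106 = 10481280$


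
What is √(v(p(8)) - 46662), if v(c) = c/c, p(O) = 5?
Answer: I*√46661 ≈ 216.01*I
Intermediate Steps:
v(c) = 1
√(v(p(8)) - 46662) = √(1 - 46662) = √(-46661) = I*√46661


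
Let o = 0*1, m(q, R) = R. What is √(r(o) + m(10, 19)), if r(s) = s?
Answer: √19 ≈ 4.3589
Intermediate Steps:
o = 0
√(r(o) + m(10, 19)) = √(0 + 19) = √19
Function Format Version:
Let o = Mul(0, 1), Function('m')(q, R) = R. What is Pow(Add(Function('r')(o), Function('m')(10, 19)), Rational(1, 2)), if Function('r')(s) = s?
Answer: Pow(19, Rational(1, 2)) ≈ 4.3589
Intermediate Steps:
o = 0
Pow(Add(Function('r')(o), Function('m')(10, 19)), Rational(1, 2)) = Pow(Add(0, 19), Rational(1, 2)) = Pow(19, Rational(1, 2))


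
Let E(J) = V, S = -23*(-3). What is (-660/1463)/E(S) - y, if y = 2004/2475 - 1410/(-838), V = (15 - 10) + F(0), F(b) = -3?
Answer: -124952011/45974775 ≈ -2.7178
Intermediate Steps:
S = 69
V = 2 (V = (15 - 10) - 3 = 5 - 3 = 2)
E(J) = 2
y = 861517/345675 (y = 2004*(1/2475) - 1410*(-1/838) = 668/825 + 705/419 = 861517/345675 ≈ 2.4923)
(-660/1463)/E(S) - y = -660/1463/2 - 1*861517/345675 = -660*1/1463*(1/2) - 861517/345675 = -60/133*1/2 - 861517/345675 = -30/133 - 861517/345675 = -124952011/45974775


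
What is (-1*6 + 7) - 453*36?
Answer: -16307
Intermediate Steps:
(-1*6 + 7) - 453*36 = (-6 + 7) - 16308 = 1 - 16308 = -16307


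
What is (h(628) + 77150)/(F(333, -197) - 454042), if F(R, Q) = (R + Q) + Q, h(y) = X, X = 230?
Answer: -77380/454103 ≈ -0.17040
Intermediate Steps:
h(y) = 230
F(R, Q) = R + 2*Q (F(R, Q) = (Q + R) + Q = R + 2*Q)
(h(628) + 77150)/(F(333, -197) - 454042) = (230 + 77150)/((333 + 2*(-197)) - 454042) = 77380/((333 - 394) - 454042) = 77380/(-61 - 454042) = 77380/(-454103) = 77380*(-1/454103) = -77380/454103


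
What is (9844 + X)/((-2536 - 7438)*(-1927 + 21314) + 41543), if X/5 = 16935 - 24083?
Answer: 8632/64441465 ≈ 0.00013395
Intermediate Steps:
X = -35740 (X = 5*(16935 - 24083) = 5*(-7148) = -35740)
(9844 + X)/((-2536 - 7438)*(-1927 + 21314) + 41543) = (9844 - 35740)/((-2536 - 7438)*(-1927 + 21314) + 41543) = -25896/(-9974*19387 + 41543) = -25896/(-193365938 + 41543) = -25896/(-193324395) = -25896*(-1/193324395) = 8632/64441465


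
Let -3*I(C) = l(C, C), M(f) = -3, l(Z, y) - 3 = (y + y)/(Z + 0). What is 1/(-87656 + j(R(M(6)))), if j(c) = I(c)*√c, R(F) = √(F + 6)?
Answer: -18184807583903232/1594007493574621703567 - 6574200*√3/1594007493574621703567 + 125*3^(¾)/1594007493574621703567 + 345760845120*3^(¼)/1594007493574621703567 ≈ -1.1408e-5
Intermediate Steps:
l(Z, y) = 3 + 2*y/Z (l(Z, y) = 3 + (y + y)/(Z + 0) = 3 + (2*y)/Z = 3 + 2*y/Z)
I(C) = -5/3 (I(C) = -(3 + 2*C/C)/3 = -(3 + 2)/3 = -⅓*5 = -5/3)
R(F) = √(6 + F)
j(c) = -5*√c/3
1/(-87656 + j(R(M(6)))) = 1/(-87656 - 5*(6 - 3)^(¼)/3) = 1/(-87656 - 5*3^(¼)/3)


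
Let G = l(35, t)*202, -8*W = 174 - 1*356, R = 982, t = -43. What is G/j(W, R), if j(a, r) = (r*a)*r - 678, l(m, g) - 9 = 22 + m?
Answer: 13332/21937693 ≈ 0.00060772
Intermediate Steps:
l(m, g) = 31 + m (l(m, g) = 9 + (22 + m) = 31 + m)
W = 91/4 (W = -(174 - 1*356)/8 = -(174 - 356)/8 = -⅛*(-182) = 91/4 ≈ 22.750)
j(a, r) = -678 + a*r² (j(a, r) = (a*r)*r - 678 = a*r² - 678 = -678 + a*r²)
G = 13332 (G = (31 + 35)*202 = 66*202 = 13332)
G/j(W, R) = 13332/(-678 + (91/4)*982²) = 13332/(-678 + (91/4)*964324) = 13332/(-678 + 21938371) = 13332/21937693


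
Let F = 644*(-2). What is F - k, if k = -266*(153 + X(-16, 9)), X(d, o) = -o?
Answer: 37016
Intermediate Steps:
F = -1288
k = -38304 (k = -266*(153 - 1*9) = -266*(153 - 9) = -266*144 = -38304)
F - k = -1288 - 1*(-38304) = -1288 + 38304 = 37016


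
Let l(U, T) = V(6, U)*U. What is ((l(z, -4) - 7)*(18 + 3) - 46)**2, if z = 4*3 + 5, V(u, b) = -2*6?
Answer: 20043529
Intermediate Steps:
V(u, b) = -12
z = 17 (z = 12 + 5 = 17)
l(U, T) = -12*U
((l(z, -4) - 7)*(18 + 3) - 46)**2 = ((-12*17 - 7)*(18 + 3) - 46)**2 = ((-204 - 7)*21 - 46)**2 = (-211*21 - 46)**2 = (-4431 - 46)**2 = (-4477)**2 = 20043529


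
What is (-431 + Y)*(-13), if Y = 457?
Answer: -338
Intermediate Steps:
(-431 + Y)*(-13) = (-431 + 457)*(-13) = 26*(-13) = -338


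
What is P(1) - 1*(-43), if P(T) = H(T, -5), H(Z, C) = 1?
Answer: 44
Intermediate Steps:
P(T) = 1
P(1) - 1*(-43) = 1 - 1*(-43) = 1 + 43 = 44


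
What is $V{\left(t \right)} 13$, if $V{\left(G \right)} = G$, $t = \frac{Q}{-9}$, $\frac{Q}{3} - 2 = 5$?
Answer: $- \frac{91}{3} \approx -30.333$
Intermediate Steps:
$Q = 21$ ($Q = 6 + 3 \cdot 5 = 6 + 15 = 21$)
$t = - \frac{7}{3}$ ($t = \frac{21}{-9} = 21 \left(- \frac{1}{9}\right) = - \frac{7}{3} \approx -2.3333$)
$V{\left(t \right)} 13 = \left(- \frac{7}{3}\right) 13 = - \frac{91}{3}$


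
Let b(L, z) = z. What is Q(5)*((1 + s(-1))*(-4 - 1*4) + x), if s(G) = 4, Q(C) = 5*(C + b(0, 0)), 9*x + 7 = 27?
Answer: -8500/9 ≈ -944.44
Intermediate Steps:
x = 20/9 (x = -7/9 + (⅑)*27 = -7/9 + 3 = 20/9 ≈ 2.2222)
Q(C) = 5*C (Q(C) = 5*(C + 0) = 5*C)
Q(5)*((1 + s(-1))*(-4 - 1*4) + x) = (5*5)*((1 + 4)*(-4 - 1*4) + 20/9) = 25*(5*(-4 - 4) + 20/9) = 25*(5*(-8) + 20/9) = 25*(-40 + 20/9) = 25*(-340/9) = -8500/9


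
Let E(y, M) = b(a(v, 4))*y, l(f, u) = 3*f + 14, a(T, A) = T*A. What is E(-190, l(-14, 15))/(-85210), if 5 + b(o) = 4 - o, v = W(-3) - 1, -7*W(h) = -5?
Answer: 19/59647 ≈ 0.00031854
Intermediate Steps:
W(h) = 5/7 (W(h) = -⅐*(-5) = 5/7)
v = -2/7 (v = 5/7 - 1 = -2/7 ≈ -0.28571)
a(T, A) = A*T
b(o) = -1 - o (b(o) = -5 + (4 - o) = -1 - o)
l(f, u) = 14 + 3*f
E(y, M) = y/7 (E(y, M) = (-1 - 4*(-2)/7)*y = (-1 - 1*(-8/7))*y = (-1 + 8/7)*y = y/7)
E(-190, l(-14, 15))/(-85210) = ((⅐)*(-190))/(-85210) = -190/7*(-1/85210) = 19/59647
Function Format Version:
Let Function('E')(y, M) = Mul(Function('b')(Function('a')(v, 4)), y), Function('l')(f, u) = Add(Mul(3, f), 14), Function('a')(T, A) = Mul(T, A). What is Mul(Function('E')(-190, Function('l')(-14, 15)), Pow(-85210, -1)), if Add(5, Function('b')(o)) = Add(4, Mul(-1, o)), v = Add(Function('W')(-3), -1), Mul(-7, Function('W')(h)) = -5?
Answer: Rational(19, 59647) ≈ 0.00031854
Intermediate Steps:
Function('W')(h) = Rational(5, 7) (Function('W')(h) = Mul(Rational(-1, 7), -5) = Rational(5, 7))
v = Rational(-2, 7) (v = Add(Rational(5, 7), -1) = Rational(-2, 7) ≈ -0.28571)
Function('a')(T, A) = Mul(A, T)
Function('b')(o) = Add(-1, Mul(-1, o)) (Function('b')(o) = Add(-5, Add(4, Mul(-1, o))) = Add(-1, Mul(-1, o)))
Function('l')(f, u) = Add(14, Mul(3, f))
Function('E')(y, M) = Mul(Rational(1, 7), y) (Function('E')(y, M) = Mul(Add(-1, Mul(-1, Mul(4, Rational(-2, 7)))), y) = Mul(Add(-1, Mul(-1, Rational(-8, 7))), y) = Mul(Add(-1, Rational(8, 7)), y) = Mul(Rational(1, 7), y))
Mul(Function('E')(-190, Function('l')(-14, 15)), Pow(-85210, -1)) = Mul(Mul(Rational(1, 7), -190), Pow(-85210, -1)) = Mul(Rational(-190, 7), Rational(-1, 85210)) = Rational(19, 59647)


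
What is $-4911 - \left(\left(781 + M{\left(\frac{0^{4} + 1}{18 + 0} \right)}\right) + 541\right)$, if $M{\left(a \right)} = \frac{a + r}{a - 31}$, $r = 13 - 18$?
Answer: $- \frac{3471870}{557} \approx -6233.2$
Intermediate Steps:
$r = -5$ ($r = 13 - 18 = -5$)
$M{\left(a \right)} = \frac{-5 + a}{-31 + a}$ ($M{\left(a \right)} = \frac{a - 5}{a - 31} = \frac{-5 + a}{-31 + a}$)
$-4911 - \left(\left(781 + M{\left(\frac{0^{4} + 1}{18 + 0} \right)}\right) + 541\right) = -4911 - \left(\left(781 + \frac{-5 + \frac{0^{4} + 1}{18 + 0}}{-31 + \frac{0^{4} + 1}{18 + 0}}\right) + 541\right) = -4911 - \left(\left(781 + \frac{-5 + \frac{0 + 1}{18}}{-31 + \frac{0 + 1}{18}}\right) + 541\right) = -4911 - \left(\left(781 + \frac{-5 + 1 \cdot \frac{1}{18}}{-31 + 1 \cdot \frac{1}{18}}\right) + 541\right) = -4911 - \left(\left(781 + \frac{-5 + \frac{1}{18}}{-31 + \frac{1}{18}}\right) + 541\right) = -4911 - \left(\left(781 + \frac{1}{- \frac{557}{18}} \left(- \frac{89}{18}\right)\right) + 541\right) = -4911 - \left(\left(781 - - \frac{89}{557}\right) + 541\right) = -4911 - \left(\left(781 + \frac{89}{557}\right) + 541\right) = -4911 - \left(\frac{435106}{557} + 541\right) = -4911 - \frac{736443}{557} = - \frac{3471870}{557}$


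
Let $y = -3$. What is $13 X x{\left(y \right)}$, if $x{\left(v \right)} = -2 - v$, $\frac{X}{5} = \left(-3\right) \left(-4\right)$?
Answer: $780$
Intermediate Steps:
$X = 60$ ($X = 5 \left(\left(-3\right) \left(-4\right)\right) = 5 \cdot 12 = 60$)
$13 X x{\left(y \right)} = 13 \cdot 60 \left(-2 - -3\right) = 780 \left(-2 + 3\right) = 780 \cdot 1 = 780$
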